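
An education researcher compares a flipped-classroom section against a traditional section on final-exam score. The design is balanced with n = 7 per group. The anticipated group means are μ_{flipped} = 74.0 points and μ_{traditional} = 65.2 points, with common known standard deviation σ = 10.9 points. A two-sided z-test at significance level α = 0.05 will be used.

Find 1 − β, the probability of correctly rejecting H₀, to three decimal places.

Standardized effect: d = |μ_{flipped} − μ_{traditional}| / σ = |74.0 − 65.2| / 10.9 = 0.8073
Noncentrality parameter: δ = d·√(n/2) = 0.8073 × √(7/2) = 1.5104
Critical value for a two-sided test at α = 0.05: z_{α/2} = 1.960.
Power = Φ(δ − 1.960) + Φ(−δ − 1.960) = Φ(-0.450) + Φ(-3.470) = 0.3265 + 0.0003 = 0.3268.

Power ≈ 0.327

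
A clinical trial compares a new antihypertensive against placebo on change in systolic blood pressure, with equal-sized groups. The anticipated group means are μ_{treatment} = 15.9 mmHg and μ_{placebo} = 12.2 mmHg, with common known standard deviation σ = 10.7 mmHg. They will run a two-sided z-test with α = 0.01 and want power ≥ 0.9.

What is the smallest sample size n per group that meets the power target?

n = 249 per group

Standardized effect: d = |μ_{treatment} − μ_{placebo}| / σ = |15.9 − 12.2| / 10.7 = 0.3458
Set Φ(δ − 2.576) = 0.9; then δ − 2.576 = Φ⁻¹(0.9) = 1.282, giving δ = 3.857.
(For δ > 0 the lower-tail rejection region contributes negligibly to power, so the one-term inversion is standard.)
δ = d·√(n/2) ⇒ n = 2(δ/d)² = 2 × (3.857 / 0.3458)² = 248.87.
Round up to the next whole unit.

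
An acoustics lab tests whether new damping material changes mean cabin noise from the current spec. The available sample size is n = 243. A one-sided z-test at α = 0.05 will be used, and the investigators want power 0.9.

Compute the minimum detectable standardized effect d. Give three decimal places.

d ≈ 0.188

Need Φ(δ − 1.645) = 0.9, so δ = 1.645 + 1.282 = 2.926.
δ = d·√n ⇒ d = δ/√n = 2.926/√243 = 0.1877.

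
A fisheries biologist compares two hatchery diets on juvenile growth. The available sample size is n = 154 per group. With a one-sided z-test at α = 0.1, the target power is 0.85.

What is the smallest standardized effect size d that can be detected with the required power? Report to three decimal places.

Required noncentrality: δ = z_{0.1} + z_{0.15} = 1.282 + 1.036 = 2.318.
δ = d·√(n/2) ⇒ d = δ/√(n/2) = 2.318/√(154/2) = 0.2642.

d ≈ 0.264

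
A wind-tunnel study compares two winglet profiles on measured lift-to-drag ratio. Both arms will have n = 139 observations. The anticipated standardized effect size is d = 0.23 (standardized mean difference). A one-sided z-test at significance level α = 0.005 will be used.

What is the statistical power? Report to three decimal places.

Noncentrality parameter: δ = d·√(n/2) = 0.23 × √(139/2) = 1.9174
One-sided α = 0.005 → critical value z_{0.005} = 2.576.
Power = P(Z > 2.576 − δ) = Φ(-0.658) = 0.2551.

Power ≈ 0.255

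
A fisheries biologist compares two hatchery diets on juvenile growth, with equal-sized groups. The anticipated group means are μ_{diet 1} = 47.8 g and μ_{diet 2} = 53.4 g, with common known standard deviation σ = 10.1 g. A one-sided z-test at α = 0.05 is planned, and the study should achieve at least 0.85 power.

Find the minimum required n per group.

Standardized effect: d = |μ_{diet 1} − μ_{diet 2}| / σ = |47.8 − 53.4| / 10.1 = 0.5545
For power 0.85 need Φ(δ − z_{0.05}) = 0.85, so δ = z_{0.05} + z_{0.15} = 1.645 + 1.036 = 2.681.
δ = d·√(n/2) ⇒ n = 2(δ/d)² = 2 × (2.681 / 0.5545)² = 46.77.
Round up to the next whole unit.

n = 47 per group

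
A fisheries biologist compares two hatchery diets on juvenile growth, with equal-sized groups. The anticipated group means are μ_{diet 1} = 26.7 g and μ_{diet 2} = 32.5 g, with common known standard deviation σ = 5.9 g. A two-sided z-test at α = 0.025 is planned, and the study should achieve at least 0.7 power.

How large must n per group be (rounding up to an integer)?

Standardized effect: d = |μ_{diet 1} − μ_{diet 2}| / σ = |26.7 − 32.5| / 5.9 = 0.9831
For power 0.7 need Φ(δ − z_{0.0125}) = 0.7, so δ = z_{0.0125} + z_{0.30} = 2.241 + 0.524 = 2.766.
(The Φ(−δ − z_{α/2}) term is vanishingly small for δ > 0 and is dropped in the standard sample-size formula.)
δ = d·√(n/2) ⇒ n = 2(δ/d)² = 2 × (2.766 / 0.9831)² = 15.83.
Round up to the next whole unit.

n = 16 per group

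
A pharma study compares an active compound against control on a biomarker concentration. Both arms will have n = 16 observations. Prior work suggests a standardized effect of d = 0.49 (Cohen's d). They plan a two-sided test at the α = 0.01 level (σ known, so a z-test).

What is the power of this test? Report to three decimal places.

Noncentrality parameter: δ = d·√(n/2) = 0.49 × √(16/2) = 1.3859
Two-sided α = 0.01 → critical value z_{0.005} = 2.576.
Power = Φ(δ − 2.576) + Φ(−δ − 2.576) = Φ(-1.190) + Φ(-3.962) = 0.1170 + 0.0000 = 0.1171.

Power ≈ 0.117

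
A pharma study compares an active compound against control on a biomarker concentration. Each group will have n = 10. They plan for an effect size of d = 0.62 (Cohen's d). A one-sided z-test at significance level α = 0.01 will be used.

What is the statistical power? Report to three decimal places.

Noncentrality parameter: δ = d·√(n/2) = 0.62 × √(10/2) = 1.3864
One-sided α = 0.01 → critical value z_{0.01} = 2.326.
Power = Φ(δ − 2.326) = Φ(-0.940) = 0.1736.

Power ≈ 0.174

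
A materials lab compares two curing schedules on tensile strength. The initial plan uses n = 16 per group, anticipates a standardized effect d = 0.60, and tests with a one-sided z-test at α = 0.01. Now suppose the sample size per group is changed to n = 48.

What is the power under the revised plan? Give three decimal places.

Power ≈ 0.730

With n = 48 per group: δ = d·√(n/2) = 0.60 × √(48/2) = 2.9394. Critical value z_{0.01} = 2.326.
Revised power = P(Z > 2.326 − δ) = Φ(0.613) = 0.7301.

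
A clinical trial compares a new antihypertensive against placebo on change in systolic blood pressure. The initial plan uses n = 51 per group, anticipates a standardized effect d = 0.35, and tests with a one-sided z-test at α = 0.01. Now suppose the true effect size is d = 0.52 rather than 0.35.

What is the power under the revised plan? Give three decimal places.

With d = 0.52: δ = d·√(n/2) = 0.52 × √(51/2) = 2.6259. Critical value z_{0.01} = 2.326.
Revised power = P(Z > 2.326 − δ) = Φ(0.300) = 0.6177.

Power ≈ 0.618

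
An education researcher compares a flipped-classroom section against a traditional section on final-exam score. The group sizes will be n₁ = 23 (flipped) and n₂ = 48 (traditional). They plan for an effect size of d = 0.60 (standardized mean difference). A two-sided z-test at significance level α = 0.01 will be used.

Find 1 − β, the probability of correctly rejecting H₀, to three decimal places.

Noncentrality parameter: δ = d / √(1/n₁ + 1/n₂) = 0.60 / √(1/23 + 1/48) = 2.3660
Two-sided α = 0.01 → critical value z_{0.005} = 2.576.
Power = Φ(δ − 2.576) + Φ(−δ − 2.576) = Φ(-0.210) + Φ(-4.942) = 0.4169 + 0.0000 = 0.4169.

Power ≈ 0.417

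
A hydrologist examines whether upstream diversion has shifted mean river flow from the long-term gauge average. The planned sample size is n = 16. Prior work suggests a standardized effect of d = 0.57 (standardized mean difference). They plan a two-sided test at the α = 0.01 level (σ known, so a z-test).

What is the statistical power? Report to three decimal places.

Power ≈ 0.384

Noncentrality parameter: δ = d·√n = 0.57 × √16 = 2.2800
Critical value for a two-sided test at α = 0.01: z_{α/2} = 2.576.
Power = Φ(δ − 2.576) + Φ(−δ − 2.576) = Φ(-0.296) + Φ(-4.856) = 0.3837 + 0.0000 = 0.3837.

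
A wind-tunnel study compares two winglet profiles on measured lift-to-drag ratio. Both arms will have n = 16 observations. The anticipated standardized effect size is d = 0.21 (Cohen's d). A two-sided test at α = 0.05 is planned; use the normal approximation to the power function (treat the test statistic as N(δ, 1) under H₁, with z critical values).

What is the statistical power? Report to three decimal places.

Power ≈ 0.091

Noncentrality parameter: δ = d·√(n/2) = 0.21 × √(16/2) = 0.5940
Two-sided α = 0.05 → critical value z_{0.025} = 1.960.
Power = Φ(δ − 1.960) + Φ(−δ − 1.960) = Φ(-1.366) + Φ(-2.554) = 0.0860 + 0.0053 = 0.0913.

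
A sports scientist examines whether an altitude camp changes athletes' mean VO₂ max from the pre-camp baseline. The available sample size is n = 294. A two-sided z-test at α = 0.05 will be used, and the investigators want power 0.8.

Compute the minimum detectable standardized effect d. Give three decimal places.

d ≈ 0.163

Required noncentrality: δ = z_{0.025} + z_{0.20} = 1.960 + 0.842 = 2.802.
(The second rejection-region term Φ(−δ − z_{α/2}) is negligible and dropped.)
δ = d·√n ⇒ d = δ/√n = 2.802/√294 = 0.1634.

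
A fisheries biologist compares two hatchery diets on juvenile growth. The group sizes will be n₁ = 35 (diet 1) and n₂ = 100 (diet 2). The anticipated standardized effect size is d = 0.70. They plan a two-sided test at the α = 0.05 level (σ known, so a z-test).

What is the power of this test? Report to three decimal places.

Power ≈ 0.946

Noncentrality parameter: δ = d / √(1/n₁ + 1/n₂) = 0.70 / √(1/35 + 1/100) = 3.5642
Critical value for a two-sided test at α = 0.05: z_{α/2} = 1.960.
Power = Φ(δ − 1.960) + Φ(−δ − 1.960) = Φ(1.604) + Φ(-5.524) = 0.9457 + 0.0000 = 0.9457.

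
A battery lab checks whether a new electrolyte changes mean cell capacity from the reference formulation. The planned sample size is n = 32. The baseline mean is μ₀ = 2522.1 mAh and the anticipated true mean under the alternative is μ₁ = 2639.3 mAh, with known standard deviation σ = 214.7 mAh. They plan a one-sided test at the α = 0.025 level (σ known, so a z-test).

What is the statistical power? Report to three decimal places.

Power ≈ 0.870

Standardized effect: d = |μ₁ − μ₀| / σ = |2639.3 − 2522.1| / 214.7 = 0.5459
Noncentrality parameter: λ = d·√n = 0.5459 × √32 = 3.0880
Critical value for a one-sided test at α = 0.025: z_α = 1.960.
Power = Φ(λ − 1.960) = Φ(1.128) = 0.8703.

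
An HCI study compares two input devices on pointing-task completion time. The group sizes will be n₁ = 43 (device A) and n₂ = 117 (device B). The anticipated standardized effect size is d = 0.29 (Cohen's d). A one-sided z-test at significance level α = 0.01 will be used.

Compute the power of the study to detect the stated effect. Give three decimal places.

Power ≈ 0.242

Noncentrality parameter: δ = d / √(1/n₁ + 1/n₂) = 0.29 / √(1/43 + 1/117) = 1.6262
Critical value for a one-sided test at α = 0.01: z_α = 2.326.
Power = Φ(δ − 2.326) = Φ(-0.700) = 0.2419.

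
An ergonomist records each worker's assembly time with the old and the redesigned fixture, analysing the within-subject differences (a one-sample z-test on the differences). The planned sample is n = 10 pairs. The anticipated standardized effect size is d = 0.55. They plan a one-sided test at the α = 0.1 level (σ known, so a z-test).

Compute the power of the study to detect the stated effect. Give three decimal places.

Noncentrality parameter: δ = d·√n = 0.55 × √10 = 1.7393
One-sided α = 0.1 → critical value z_{0.1} = 1.282.
Power = Φ(δ − 1.282) = Φ(0.458) = 0.6764.

Power ≈ 0.676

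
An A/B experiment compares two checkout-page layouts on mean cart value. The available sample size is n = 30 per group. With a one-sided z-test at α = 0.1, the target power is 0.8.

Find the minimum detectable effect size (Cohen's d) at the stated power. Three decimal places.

Need Φ(δ − 1.282) = 0.8, so δ = 1.282 + 0.842 = 2.123.
δ = d·√(n/2) ⇒ d = δ/√(n/2) = 2.123/√(30/2) = 0.5482.

d ≈ 0.548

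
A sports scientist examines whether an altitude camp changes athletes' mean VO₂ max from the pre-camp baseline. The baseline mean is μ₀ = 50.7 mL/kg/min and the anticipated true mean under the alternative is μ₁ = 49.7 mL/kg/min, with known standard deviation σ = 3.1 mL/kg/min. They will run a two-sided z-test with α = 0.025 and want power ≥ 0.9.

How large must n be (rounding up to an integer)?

Standardized effect: d = |μ₁ − μ₀| / σ = |49.7 − 50.7| / 3.1 = 0.3226
For power 0.9 need Φ(δ − z_{0.0125}) = 0.9, so δ = z_{0.0125} + z_{0.10} = 2.241 + 1.282 = 3.523.
(Ignoring the negligible lower-tail rejection probability gives the usual closed-form inversion.)
δ = d·√n ⇒ n = (δ/d)² = (3.523 / 0.3226)² = 119.27.
Round up to the next whole unit.

n = 120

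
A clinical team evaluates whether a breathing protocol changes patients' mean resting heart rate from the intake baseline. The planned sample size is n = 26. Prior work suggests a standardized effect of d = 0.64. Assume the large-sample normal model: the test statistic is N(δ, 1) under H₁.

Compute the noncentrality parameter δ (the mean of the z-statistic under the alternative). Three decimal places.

δ ≈ 3.263

δ = d·√n = 0.64 × √26 = 3.2634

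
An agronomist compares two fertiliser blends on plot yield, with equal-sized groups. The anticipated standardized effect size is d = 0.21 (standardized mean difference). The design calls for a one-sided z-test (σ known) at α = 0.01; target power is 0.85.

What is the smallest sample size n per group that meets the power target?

n = 513 per group

For power 0.85 need Φ(δ − z_{0.01}) = 0.85, so δ = z_{0.01} + z_{0.15} = 2.326 + 1.036 = 3.363.
δ = d·√(n/2) ⇒ n = 2(δ/d)² = 2 × (3.363 / 0.21)² = 512.85.
Rounding up, n = 513 per group.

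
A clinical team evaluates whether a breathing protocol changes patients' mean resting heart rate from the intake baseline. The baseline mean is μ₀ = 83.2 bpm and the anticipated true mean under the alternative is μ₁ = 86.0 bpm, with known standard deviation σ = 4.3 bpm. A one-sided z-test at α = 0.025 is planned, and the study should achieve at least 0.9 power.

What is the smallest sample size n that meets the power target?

Standardized effect: d = |μ₁ − μ₀| / σ = |86.0 − 83.2| / 4.3 = 0.6512
Set Φ(δ − 1.960) = 0.9; then δ − 1.960 = Φ⁻¹(0.9) = 1.282, giving δ = 3.242.
δ = d·√n ⇒ n = (δ/d)² = (3.242 / 0.6512)² = 24.78.
Rounding up, n = 25.

n = 25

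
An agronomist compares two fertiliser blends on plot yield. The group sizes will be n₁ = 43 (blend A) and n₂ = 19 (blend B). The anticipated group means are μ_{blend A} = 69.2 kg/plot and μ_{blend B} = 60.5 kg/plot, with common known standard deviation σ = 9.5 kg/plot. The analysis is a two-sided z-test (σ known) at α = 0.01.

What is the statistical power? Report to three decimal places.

Standardized effect: d = |μ_{blend A} − μ_{blend B}| / σ = |69.2 − 60.5| / 9.5 = 0.9158
Noncentrality parameter: δ = d / √(1/n₁ + 1/n₂) = 0.9158 / √(1/43 + 1/19) = 3.3244
Critical value for a two-sided test at α = 0.01: z_{α/2} = 2.576.
Power = Φ(δ − 2.576) + Φ(−δ − 2.576) = Φ(0.749) + Φ(-5.900) = 0.7729 + 0.0000 = 0.7729.

Power ≈ 0.773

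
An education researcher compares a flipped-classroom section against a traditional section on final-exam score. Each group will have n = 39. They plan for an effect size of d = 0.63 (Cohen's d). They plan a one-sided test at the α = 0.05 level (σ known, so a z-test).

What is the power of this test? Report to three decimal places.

Noncentrality parameter: δ = d·√(n/2) = 0.63 × √(39/2) = 2.7820
Critical value for a one-sided test at α = 0.05: z_α = 1.645.
Power = Φ(δ − 1.645) = Φ(1.137) = 0.8723.

Power ≈ 0.872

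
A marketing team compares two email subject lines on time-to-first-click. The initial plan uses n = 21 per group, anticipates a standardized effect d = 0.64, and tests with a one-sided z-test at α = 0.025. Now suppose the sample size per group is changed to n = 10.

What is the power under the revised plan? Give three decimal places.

Power ≈ 0.298

With n = 10 per group: δ = d·√(n/2) = 0.64 × √(10/2) = 1.4311. Critical value z_{0.025} = 1.960.
Revised power = Φ(δ − 1.960) = Φ(-0.529) = 0.2984.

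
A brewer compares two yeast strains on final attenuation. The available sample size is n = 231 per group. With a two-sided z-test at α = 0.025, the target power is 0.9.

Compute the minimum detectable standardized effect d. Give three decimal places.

d ≈ 0.328

Need Φ(δ − 2.241) = 0.9, so δ = 2.241 + 1.282 = 3.523.
(Lower-tail contribution to power is negligible for δ > 0.)
δ = d·√(n/2) ⇒ d = δ/√(n/2) = 3.523/√(231/2) = 0.3278.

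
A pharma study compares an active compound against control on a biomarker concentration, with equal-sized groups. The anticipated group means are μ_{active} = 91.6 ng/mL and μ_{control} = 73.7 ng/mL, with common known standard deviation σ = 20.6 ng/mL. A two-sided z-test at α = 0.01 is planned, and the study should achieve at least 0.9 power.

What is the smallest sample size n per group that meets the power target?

Standardized effect: d = |μ_{active} − μ_{control}| / σ = |91.6 − 73.7| / 20.6 = 0.8689
Set Φ(δ − 2.576) = 0.9; then δ − 2.576 = Φ⁻¹(0.9) = 1.282, giving δ = 3.857.
(The Φ(−δ − z_{α/2}) term is vanishingly small for δ > 0 and is dropped in the standard sample-size formula.)
δ = d·√(n/2) ⇒ n = 2(δ/d)² = 2 × (3.857 / 0.8689)² = 39.41.
Rounding up, n = 40 per group.

n = 40 per group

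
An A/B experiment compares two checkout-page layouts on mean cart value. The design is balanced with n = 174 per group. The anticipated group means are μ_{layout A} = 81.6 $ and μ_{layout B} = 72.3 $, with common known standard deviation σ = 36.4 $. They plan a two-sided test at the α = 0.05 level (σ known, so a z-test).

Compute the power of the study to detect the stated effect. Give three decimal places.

Power ≈ 0.664

Standardized effect: d = |μ_{layout A} − μ_{layout B}| / σ = |81.6 − 72.3| / 36.4 = 0.2555
Noncentrality parameter: δ = d·√(n/2) = 0.2555 × √(174/2) = 2.3831
Critical value for a two-sided test at α = 0.05: z_{α/2} = 1.960.
Power = Φ(δ − 1.960) + Φ(−δ − 1.960) = Φ(0.423) + Φ(-4.343) = 0.6639 + 0.0000 = 0.6639.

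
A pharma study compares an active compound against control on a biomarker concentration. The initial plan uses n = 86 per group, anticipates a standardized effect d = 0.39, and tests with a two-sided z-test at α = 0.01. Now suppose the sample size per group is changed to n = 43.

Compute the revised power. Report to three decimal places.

With n = 43 per group: δ = d·√(n/2) = 0.39 × √(43/2) = 1.8084. Critical value z_{0.005} = 2.576.
Revised power = Φ(δ − 2.576) + Φ(−δ − 2.576) = Φ(-0.767) + Φ(-4.384) = 0.2214 + 0.0000 = 0.2214.

Power ≈ 0.221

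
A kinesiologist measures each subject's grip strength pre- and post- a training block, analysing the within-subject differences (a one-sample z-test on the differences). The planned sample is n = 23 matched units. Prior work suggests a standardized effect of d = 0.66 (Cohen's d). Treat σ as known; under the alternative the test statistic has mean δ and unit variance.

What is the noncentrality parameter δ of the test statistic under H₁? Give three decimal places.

δ ≈ 3.165

δ = d·√n = 0.66 × √23 = 3.1652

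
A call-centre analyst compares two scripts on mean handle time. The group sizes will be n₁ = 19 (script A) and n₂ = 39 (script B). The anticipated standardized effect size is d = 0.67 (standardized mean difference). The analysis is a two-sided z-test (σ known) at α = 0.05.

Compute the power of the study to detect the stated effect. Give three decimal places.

Power ≈ 0.668

Noncentrality parameter: δ = d / √(1/n₁ + 1/n₂) = 0.67 / √(1/19 + 1/39) = 2.3948
Two-sided α = 0.05 → critical value z_{0.025} = 1.960.
Power = Φ(δ − 1.960) + Φ(−δ − 1.960) = Φ(0.435) + Φ(-4.355) = 0.6682 + 0.0000 = 0.6682.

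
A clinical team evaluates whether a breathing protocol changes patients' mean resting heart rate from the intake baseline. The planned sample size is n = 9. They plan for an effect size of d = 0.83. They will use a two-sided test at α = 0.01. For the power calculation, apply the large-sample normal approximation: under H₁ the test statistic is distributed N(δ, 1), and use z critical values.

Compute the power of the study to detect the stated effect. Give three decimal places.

Noncentrality parameter: δ = d·√n = 0.83 × √9 = 2.4900
Two-sided α = 0.01 → critical value z_{0.005} = 2.576.
Power = Φ(δ − 2.576) + Φ(−δ − 2.576) = Φ(-0.086) + Φ(-5.066) = 0.4658 + 0.0000 = 0.4658.

Power ≈ 0.466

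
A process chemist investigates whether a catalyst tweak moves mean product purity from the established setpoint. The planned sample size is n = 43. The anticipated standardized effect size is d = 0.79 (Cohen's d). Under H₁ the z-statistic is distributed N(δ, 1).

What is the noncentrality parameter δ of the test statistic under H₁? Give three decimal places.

δ ≈ 5.180

The noncentrality parameter scales effect size by the design's sample-size factor: δ = d·√n = 0.79 × √43 = 5.1804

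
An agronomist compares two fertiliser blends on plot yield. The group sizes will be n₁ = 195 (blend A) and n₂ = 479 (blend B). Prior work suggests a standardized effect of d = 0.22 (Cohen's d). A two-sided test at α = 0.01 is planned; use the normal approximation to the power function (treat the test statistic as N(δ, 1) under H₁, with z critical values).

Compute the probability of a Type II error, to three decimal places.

Noncentrality parameter: δ = d / √(1/n₁ + 1/n₂) = 0.22 / √(1/195 + 1/479) = 2.5899
Critical value for a two-sided test at α = 0.01: z_{α/2} = 2.576.
Power = Φ(δ − 2.576) + Φ(−δ − 2.576) = Φ(0.014) + Φ(-5.166) = 0.5056 + 0.0000 = 0.5056.
Type II error: β = 1 − power = 1 − 0.5056 = 0.4944.

β ≈ 0.494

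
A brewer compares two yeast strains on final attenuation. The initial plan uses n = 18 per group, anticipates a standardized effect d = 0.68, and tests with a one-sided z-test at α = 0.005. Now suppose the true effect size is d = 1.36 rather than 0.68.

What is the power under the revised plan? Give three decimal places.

With d = 1.36: δ = d·√(n/2) = 1.36 × √(18/2) = 4.0800. Critical value z_{0.005} = 2.576.
Revised power = P(Z > 2.576 − δ) = Φ(1.504) = 0.9337.

Power ≈ 0.934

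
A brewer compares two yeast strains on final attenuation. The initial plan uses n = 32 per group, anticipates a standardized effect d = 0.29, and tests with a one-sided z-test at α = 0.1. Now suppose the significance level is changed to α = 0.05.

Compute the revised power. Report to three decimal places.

δ = d·√(n/2) = 0.29 × √(32/2) = 1.1600 (unchanged). New critical value: z_{0.05} = 1.645.
Revised power = Φ(δ − 1.645) = Φ(-0.485) = 0.3139.

Power ≈ 0.314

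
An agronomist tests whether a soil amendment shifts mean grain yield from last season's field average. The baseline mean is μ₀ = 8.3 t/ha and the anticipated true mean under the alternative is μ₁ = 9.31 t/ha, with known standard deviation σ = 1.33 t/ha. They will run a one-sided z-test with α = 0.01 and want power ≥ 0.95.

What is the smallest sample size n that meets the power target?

n = 28

Standardized effect: d = |μ₁ − μ₀| / σ = |9.31 − 8.3| / 1.33 = 0.7594
For power 0.95 need Φ(δ − z_{0.01}) = 0.95, so δ = z_{0.01} + z_{0.05} = 2.326 + 1.645 = 3.971.
δ = d·√n ⇒ n = (δ/d)² = (3.971 / 0.7594)² = 27.35.
Rounding up, n = 28.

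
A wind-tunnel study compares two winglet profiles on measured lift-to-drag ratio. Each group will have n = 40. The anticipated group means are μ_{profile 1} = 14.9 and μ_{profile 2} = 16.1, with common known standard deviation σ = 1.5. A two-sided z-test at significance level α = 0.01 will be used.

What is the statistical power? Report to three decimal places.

Standardized effect: d = |μ_{profile 1} − μ_{profile 2}| / σ = |14.9 − 16.1| / 1.5 = 0.8000
Noncentrality parameter: δ = d·√(n/2) = 0.8000 × √(40/2) = 3.5777
Two-sided α = 0.01 → critical value z_{0.005} = 2.576.
Power = Φ(δ − 2.576) + Φ(−δ − 2.576) = Φ(1.002) + Φ(-6.154) = 0.8418 + 0.0000 = 0.8418.

Power ≈ 0.842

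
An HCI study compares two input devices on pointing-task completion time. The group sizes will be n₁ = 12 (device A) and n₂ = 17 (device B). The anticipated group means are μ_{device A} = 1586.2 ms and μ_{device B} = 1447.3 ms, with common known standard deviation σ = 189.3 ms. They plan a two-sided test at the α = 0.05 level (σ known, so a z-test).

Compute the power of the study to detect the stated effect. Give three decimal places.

Power ≈ 0.495

Standardized effect: d = |μ_{device A} − μ_{device B}| / σ = |1586.2 − 1447.3| / 189.3 = 0.7338
Noncentrality parameter: δ = d / √(1/n₁ + 1/n₂) = 0.7338 / √(1/12 + 1/17) = 1.9461
Critical value for a two-sided test at α = 0.05: z_{α/2} = 1.960.
Power = Φ(δ − 1.960) + Φ(−δ − 1.960) = Φ(-0.014) + Φ(-3.906) = 0.4945 + 0.0000 = 0.4945.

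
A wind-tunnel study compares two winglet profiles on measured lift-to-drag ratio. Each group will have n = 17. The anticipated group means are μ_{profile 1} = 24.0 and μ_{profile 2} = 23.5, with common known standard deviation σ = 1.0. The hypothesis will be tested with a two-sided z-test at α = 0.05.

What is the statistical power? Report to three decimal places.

Standardized effect: d = |μ_{profile 1} − μ_{profile 2}| / σ = |24.0 − 23.5| / 1.0 = 0.5000
Noncentrality parameter: δ = d·√(n/2) = 0.5000 × √(17/2) = 1.4577
Two-sided α = 0.05 → critical value z_{0.025} = 1.960.
Power = Φ(δ − 1.960) + Φ(−δ − 1.960) = Φ(-0.502) + Φ(-3.418) = 0.3078 + 0.0003 = 0.3081.

Power ≈ 0.308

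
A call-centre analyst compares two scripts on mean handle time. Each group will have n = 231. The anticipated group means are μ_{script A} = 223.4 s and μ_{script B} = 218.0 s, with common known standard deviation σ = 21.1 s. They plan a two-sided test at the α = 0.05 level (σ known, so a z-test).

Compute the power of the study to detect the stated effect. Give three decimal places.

Standardized effect: d = |μ_{script A} − μ_{script B}| / σ = |223.4 − 218.0| / 21.1 = 0.2559
Noncentrality parameter: δ = d·√(n/2) = 0.2559 × √(231/2) = 2.7504
Critical value for a two-sided test at α = 0.05: z_{α/2} = 1.960.
Power = Φ(δ − 1.960) + Φ(−δ − 1.960) = Φ(0.790) + Φ(-4.710) = 0.7854 + 0.0000 = 0.7854.

Power ≈ 0.785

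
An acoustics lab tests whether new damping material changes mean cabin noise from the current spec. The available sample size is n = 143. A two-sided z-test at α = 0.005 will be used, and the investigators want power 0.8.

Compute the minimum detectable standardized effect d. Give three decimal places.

d ≈ 0.305

Need Φ(δ − 2.807) = 0.8, so δ = 2.807 + 0.842 = 3.649.
(The second rejection-region term Φ(−δ − z_{α/2}) is negligible and dropped.)
δ = d·√n ⇒ d = δ/√n = 3.649/√143 = 0.3051.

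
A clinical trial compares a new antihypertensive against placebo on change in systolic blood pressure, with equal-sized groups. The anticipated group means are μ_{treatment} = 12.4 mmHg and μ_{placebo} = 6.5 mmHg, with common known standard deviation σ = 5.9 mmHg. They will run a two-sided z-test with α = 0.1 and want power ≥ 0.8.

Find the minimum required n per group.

Standardized effect: d = |μ_{treatment} − μ_{placebo}| / σ = |12.4 − 6.5| / 5.9 = 1.0000
Set Φ(δ − 1.645) = 0.8; then δ − 1.645 = Φ⁻¹(0.8) = 0.842, giving δ = 2.486.
(For δ > 0 the lower-tail rejection region contributes negligibly to power, so the one-term inversion is standard.)
δ = d·√(n/2) ⇒ n = 2(δ/d)² = 2 × (2.486 / 1.0000)² = 12.37.
Round up to the next whole unit.

n = 13 per group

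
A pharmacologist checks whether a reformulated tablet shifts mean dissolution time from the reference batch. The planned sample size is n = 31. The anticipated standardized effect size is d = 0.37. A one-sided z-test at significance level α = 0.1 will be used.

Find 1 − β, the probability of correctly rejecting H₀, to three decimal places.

Power ≈ 0.782

Noncentrality parameter: δ = d·√n = 0.37 × √31 = 2.0601
Critical value for a one-sided test at α = 0.1: z_α = 1.282.
Power = Φ(δ − 1.282) = Φ(0.779) = 0.7819.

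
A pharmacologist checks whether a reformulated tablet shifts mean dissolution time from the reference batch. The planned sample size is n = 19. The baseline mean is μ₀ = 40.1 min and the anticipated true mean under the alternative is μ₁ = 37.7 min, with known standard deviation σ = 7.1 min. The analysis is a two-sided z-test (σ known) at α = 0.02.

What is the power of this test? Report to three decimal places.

Power ≈ 0.197

Standardized effect: d = |μ₁ − μ₀| / σ = |37.7 − 40.1| / 7.1 = 0.3380
Noncentrality parameter: δ = d·√n = 0.3380 × √19 = 1.4734
Critical value for a two-sided test at α = 0.02: z_{α/2} = 2.326.
Power = Φ(δ − 2.326) + Φ(−δ − 2.326) = Φ(-0.853) + Φ(-3.800) = 0.1969 + 0.0001 = 0.1969.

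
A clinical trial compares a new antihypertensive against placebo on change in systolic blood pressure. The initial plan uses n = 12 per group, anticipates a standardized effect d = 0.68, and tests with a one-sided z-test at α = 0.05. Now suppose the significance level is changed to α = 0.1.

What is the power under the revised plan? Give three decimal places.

δ = d·√(n/2) = 0.68 × √(12/2) = 1.6657 (unchanged). New critical value: z_{0.1} = 1.282.
Revised power = Φ(δ − 1.282) = Φ(0.384) = 0.6495.

Power ≈ 0.650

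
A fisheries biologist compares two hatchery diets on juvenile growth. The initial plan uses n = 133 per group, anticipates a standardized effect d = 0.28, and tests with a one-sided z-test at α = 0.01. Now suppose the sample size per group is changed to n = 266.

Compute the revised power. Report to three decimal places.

Power ≈ 0.817

With n = 266 per group: δ = d·√(n/2) = 0.28 × √(266/2) = 3.2291. Critical value z_{0.01} = 2.326.
Revised power = Φ(δ − 2.326) = Φ(0.903) = 0.8167.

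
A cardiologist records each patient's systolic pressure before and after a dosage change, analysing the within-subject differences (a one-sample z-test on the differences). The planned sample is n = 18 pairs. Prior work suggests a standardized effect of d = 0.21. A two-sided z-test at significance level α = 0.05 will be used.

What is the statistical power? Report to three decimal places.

Power ≈ 0.145

Noncentrality parameter: δ = d·√n = 0.21 × √18 = 0.8910
Critical value for a two-sided test at α = 0.05: z_{α/2} = 1.960.
Power = Φ(δ − 1.960) + Φ(−δ − 1.960) = Φ(-1.069) + Φ(-2.851) = 0.1425 + 0.0022 = 0.1447.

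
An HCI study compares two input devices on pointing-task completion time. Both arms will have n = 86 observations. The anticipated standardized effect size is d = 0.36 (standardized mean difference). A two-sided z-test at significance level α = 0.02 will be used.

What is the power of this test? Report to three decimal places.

Noncentrality parameter: δ = d·√(n/2) = 0.36 × √(86/2) = 2.3607
Critical value for a two-sided test at α = 0.02: z_{α/2} = 2.326.
Power = Φ(δ − 2.326) + Φ(−δ − 2.326) = Φ(0.034) + Φ(-4.687) = 0.5137 + 0.0000 = 0.5137.

Power ≈ 0.514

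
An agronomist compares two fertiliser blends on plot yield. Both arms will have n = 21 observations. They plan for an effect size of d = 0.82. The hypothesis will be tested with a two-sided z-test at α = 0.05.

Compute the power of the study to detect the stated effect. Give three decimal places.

Power ≈ 0.757

Noncentrality parameter: δ = d·√(n/2) = 0.82 × √(21/2) = 2.6571
Two-sided α = 0.05 → critical value z_{0.025} = 1.960.
Power = Φ(δ − 1.960) + Φ(−δ − 1.960) = Φ(0.697) + Φ(-4.617) = 0.7571 + 0.0000 = 0.7571.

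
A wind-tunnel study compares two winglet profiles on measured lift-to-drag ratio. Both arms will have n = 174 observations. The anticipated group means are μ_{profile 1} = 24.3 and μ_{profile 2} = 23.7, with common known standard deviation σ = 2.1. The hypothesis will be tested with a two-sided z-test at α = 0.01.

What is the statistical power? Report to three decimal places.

Standardized effect: d = |μ_{profile 1} − μ_{profile 2}| / σ = |24.3 − 23.7| / 2.1 = 0.2857
Noncentrality parameter: δ = d·√(n/2) = 0.2857 × √(174/2) = 2.6650
Critical value for a two-sided test at α = 0.01: z_{α/2} = 2.576.
Power = Φ(δ − 2.576) + Φ(−δ − 2.576) = Φ(0.089) + Φ(-5.241) = 0.5355 + 0.0000 = 0.5355.

Power ≈ 0.536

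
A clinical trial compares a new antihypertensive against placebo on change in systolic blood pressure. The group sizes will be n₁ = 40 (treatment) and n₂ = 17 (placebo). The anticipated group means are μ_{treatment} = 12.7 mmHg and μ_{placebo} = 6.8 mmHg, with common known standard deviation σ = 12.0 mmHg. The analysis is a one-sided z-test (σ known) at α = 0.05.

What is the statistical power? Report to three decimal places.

Power ≈ 0.521

Standardized effect: d = |μ_{treatment} − μ_{placebo}| / σ = |12.7 − 6.8| / 12.0 = 0.4917
Noncentrality parameter: δ = d / √(1/n₁ + 1/n₂) = 0.4917 / √(1/40 + 1/17) = 1.6982
Critical value for a one-sided test at α = 0.05: z_α = 1.645.
Power = P(Z > 1.645 − δ) = Φ(0.053) = 0.5213.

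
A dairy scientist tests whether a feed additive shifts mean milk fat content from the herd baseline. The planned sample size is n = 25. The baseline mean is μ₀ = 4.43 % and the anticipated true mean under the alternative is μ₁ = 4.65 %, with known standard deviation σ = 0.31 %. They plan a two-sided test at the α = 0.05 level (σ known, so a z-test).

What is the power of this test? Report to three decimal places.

Power ≈ 0.944

Standardized effect: d = |μ₁ − μ₀| / σ = |4.65 − 4.43| / 0.31 = 0.7097
Noncentrality parameter: δ = d·√n = 0.7097 × √25 = 3.5484
Two-sided α = 0.05 → critical value z_{0.025} = 1.960.
Power = Φ(δ − 1.960) + Φ(−δ − 1.960) = Φ(1.588) + Φ(-5.508) = 0.9439 + 0.0000 = 0.9439.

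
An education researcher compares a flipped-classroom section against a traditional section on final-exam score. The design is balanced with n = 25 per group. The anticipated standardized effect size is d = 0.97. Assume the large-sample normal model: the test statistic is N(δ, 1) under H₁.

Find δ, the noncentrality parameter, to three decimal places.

δ ≈ 3.429

The noncentrality parameter scales effect size by the design's sample-size factor: δ = d·√(n/2) = 0.97 × √(25/2) = 3.4295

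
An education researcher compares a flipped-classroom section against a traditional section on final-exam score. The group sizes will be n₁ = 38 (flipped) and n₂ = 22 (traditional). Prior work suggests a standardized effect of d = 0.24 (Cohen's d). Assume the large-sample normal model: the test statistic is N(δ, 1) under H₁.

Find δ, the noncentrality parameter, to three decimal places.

The noncentrality parameter scales effect size by the design's sample-size factor: δ = d / √(1/n₁ + 1/n₂) = 0.24 / √(1/38 + 1/22) = 0.8959

δ ≈ 0.896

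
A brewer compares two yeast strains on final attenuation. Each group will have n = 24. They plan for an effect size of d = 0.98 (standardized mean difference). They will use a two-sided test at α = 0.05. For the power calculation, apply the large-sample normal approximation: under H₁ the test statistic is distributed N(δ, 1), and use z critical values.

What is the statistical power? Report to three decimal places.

Power ≈ 0.924

Noncentrality parameter: δ = d·√(n/2) = 0.98 × √(24/2) = 3.3948
Two-sided α = 0.05 → critical value z_{0.025} = 1.960.
Power = Φ(δ − 1.960) + Φ(−δ − 1.960) = Φ(1.435) + Φ(-5.355) = 0.9243 + 0.0000 = 0.9243.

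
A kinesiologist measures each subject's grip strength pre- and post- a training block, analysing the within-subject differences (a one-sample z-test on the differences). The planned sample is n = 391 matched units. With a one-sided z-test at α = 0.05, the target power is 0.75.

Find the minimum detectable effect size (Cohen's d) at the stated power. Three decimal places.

d ≈ 0.117

Need Φ(δ − 1.645) = 0.75, so δ = 1.645 + 0.674 = 2.319.
δ = d·√n ⇒ d = δ/√n = 2.319/√391 = 0.1173.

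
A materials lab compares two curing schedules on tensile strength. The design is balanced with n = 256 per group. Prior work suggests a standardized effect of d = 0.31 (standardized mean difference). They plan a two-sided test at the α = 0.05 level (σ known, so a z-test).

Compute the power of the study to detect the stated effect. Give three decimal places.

Noncentrality parameter: δ = d·√(n/2) = 0.31 × √(256/2) = 3.5072
Two-sided α = 0.05 → critical value z_{0.025} = 1.960.
Power = Φ(δ − 1.960) + Φ(−δ − 1.960) = Φ(1.547) + Φ(-5.467) = 0.9391 + 0.0000 = 0.9391.

Power ≈ 0.939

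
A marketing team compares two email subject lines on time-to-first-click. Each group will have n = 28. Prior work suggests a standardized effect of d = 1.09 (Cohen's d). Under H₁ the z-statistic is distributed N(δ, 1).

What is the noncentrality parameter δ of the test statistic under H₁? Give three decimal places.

δ ≈ 4.078

The noncentrality parameter scales effect size by the design's sample-size factor: δ = d·√(n/2) = 1.09 × √(28/2) = 4.0784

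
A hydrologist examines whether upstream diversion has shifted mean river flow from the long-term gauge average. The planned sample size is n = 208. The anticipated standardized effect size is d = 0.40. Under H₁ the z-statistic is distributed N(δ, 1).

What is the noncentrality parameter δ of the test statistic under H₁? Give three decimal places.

δ ≈ 5.769

δ = d·√n = 0.40 × √208 = 5.7689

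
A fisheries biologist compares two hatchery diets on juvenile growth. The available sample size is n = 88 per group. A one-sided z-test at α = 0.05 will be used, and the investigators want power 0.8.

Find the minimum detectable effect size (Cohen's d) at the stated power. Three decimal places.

Required noncentrality: δ = z_{0.05} + z_{0.20} = 1.645 + 0.842 = 2.486.
δ = d·√(n/2) ⇒ d = δ/√(n/2) = 2.486/√(88/2) = 0.3749.

d ≈ 0.375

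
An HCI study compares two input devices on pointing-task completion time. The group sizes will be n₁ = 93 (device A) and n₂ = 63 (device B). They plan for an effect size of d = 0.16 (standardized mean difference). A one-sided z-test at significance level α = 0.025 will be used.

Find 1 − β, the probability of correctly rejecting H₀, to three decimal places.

Noncentrality parameter: δ = d / √(1/n₁ + 1/n₂) = 0.16 / √(1/93 + 1/63) = 0.9805
Critical value for a one-sided test at α = 0.025: z_α = 1.960.
Power = P(Z > 1.960 − δ) = Φ(-0.979) = 0.1637.

Power ≈ 0.164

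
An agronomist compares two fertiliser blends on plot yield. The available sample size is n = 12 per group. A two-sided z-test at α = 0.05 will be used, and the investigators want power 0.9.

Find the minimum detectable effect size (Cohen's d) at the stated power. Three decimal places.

d ≈ 1.323

Need Φ(δ − 1.960) = 0.9, so δ = 1.960 + 1.282 = 3.242.
(Lower-tail contribution to power is negligible for δ > 0.)
δ = d·√(n/2) ⇒ d = δ/√(n/2) = 3.242/√(12/2) = 1.3233.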